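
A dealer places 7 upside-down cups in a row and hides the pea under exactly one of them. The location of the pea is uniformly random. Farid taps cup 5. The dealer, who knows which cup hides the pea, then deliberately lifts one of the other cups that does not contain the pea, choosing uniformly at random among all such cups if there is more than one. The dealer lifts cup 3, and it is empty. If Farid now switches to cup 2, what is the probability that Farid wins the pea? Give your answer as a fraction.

Condition on the true location of the pea.
If it is under any of cups 1, 2, 4, 6, and 7 (prior 1/7 each): the dealer has 5 equally likely choices, so probability 1/5; weight (1/7)·(1/5) = 1/35 each.
If it is under cup 3 (prior 1/7): the dealer opened cup 3, so this case is ruled out; weight (1/7)·0 = 0.
If it is under cup 5 (prior 1/7): the dealer has 6 equally likely choices, so probability 1/6; weight (1/7)·(1/6) = 1/42.
The weights sum to 1/6.
So P(the pea under cup 2 | the dealer opened cup 3) = (1/35) / (1/6) = 6/35.

6/35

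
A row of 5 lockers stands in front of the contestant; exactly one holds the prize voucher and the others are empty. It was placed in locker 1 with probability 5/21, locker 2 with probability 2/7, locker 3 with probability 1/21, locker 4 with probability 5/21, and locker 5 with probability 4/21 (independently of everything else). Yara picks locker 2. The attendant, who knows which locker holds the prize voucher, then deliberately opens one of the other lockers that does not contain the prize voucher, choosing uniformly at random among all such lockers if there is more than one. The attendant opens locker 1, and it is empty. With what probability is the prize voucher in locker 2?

9/29

Condition on the true location of the prize voucher.
If it is in locker 1 (prior 5/21): the attendant opened locker 1, so this case is ruled out; weight (5/21)·0 = 0.
If it is in locker 2 (prior 2/7): the attendant has 4 equally likely choices, so probability 1/4; weight (2/7)·(1/4) = 1/14.
If it is in locker 3 (prior 1/21): the attendant has 3 equally likely choices, so probability 1/3; weight (1/21)·(1/3) = 1/63.
If it is in locker 4 (prior 5/21): the attendant has 3 equally likely choices, so probability 1/3; weight (5/21)·(1/3) = 5/63.
If it is in locker 5 (prior 4/21): the attendant has 3 equally likely choices, so probability 1/3; weight (4/21)·(1/3) = 4/63.
The weights sum to 29/126.
So P(the prize voucher in locker 2 | the attendant opened locker 1) = (1/14) / (29/126) = 9/29.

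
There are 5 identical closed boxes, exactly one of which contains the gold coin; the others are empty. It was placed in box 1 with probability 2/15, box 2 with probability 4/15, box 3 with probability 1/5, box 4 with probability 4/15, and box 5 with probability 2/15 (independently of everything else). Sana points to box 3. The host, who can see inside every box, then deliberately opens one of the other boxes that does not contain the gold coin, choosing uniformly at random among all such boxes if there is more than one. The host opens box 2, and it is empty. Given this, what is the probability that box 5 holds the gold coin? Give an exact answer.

8/41

Apply Bayes' rule, conditioning on where the gold coin actually is.
If it is in either of boxes 1 and 5 (prior 2/15 each): the host has 3 equally likely choices, so probability 1/3; weight (2/15)·(1/3) = 2/45 each.
If it is in box 2 (prior 4/15): the host opened box 2, so this case is ruled out; weight (4/15)·0 = 0.
If it is in box 3 (prior 1/5): the host has 4 equally likely choices, so probability 1/4; weight (1/5)·(1/4) = 1/20.
If it is in box 4 (prior 4/15): the host has 3 equally likely choices, so probability 1/3; weight (4/15)·(1/3) = 4/45.
The weights sum to 41/180.
So P(the gold coin in box 5 | the host opened box 2) = (2/45) / (41/180) = 8/41.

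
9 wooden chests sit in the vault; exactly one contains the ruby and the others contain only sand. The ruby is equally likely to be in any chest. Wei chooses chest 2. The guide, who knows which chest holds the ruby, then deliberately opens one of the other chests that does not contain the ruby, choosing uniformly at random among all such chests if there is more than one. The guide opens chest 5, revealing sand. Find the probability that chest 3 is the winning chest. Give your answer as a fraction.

8/63

Consider each possible location of the ruby in turn.
If it is in any of chests 1, 3, 4, 6, 7, 8, and 9 (prior 1/9 each): the guide has 7 equally likely choices, so probability 1/7; weight (1/9)·(1/7) = 1/63 each.
If it is in chest 2 (prior 1/9): the guide has 8 equally likely choices, so probability 1/8; weight (1/9)·(1/8) = 1/72.
If it is in chest 5 (prior 1/9): the guide opened chest 5, so this case is ruled out; weight (1/9)·0 = 0.
The weights sum to 1/8.
So P(the ruby in chest 3 | the guide opened chest 5) = (1/63) / (1/8) = 8/63.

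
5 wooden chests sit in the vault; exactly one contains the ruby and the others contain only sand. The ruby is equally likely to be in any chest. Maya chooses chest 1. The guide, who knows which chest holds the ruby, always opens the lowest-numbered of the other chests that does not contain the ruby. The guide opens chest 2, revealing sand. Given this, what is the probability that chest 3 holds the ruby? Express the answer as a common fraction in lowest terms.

1/4

Apply Bayes' rule, conditioning on where the ruby actually is.
If it is in any of chests 1, 3, 4, and 5 (prior 1/5 each): chest 2 is the lowest-numbered option available, probability 1; weight (1/5)·1 = 1/5 each.
If it is in chest 2 (prior 1/5): the guide opened chest 2, so this case is ruled out; weight (1/5)·0 = 0.
The weights sum to 4/5.
So P(the ruby in chest 3 | the guide opened chest 2) = (1/5) / (4/5) = 1/4.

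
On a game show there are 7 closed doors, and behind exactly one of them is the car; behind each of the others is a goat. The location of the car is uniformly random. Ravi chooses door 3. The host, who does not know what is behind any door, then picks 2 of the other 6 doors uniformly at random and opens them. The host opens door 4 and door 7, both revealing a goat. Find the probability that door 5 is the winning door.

Condition on the true location of the car.
If it is behind any of doors 1, 2, 3, 5, and 6 (prior 1/7 each): the host picks exactly this set with probability 1/15 regardless, and none is the prize; weight (1/7)·(1/15) = 1/105 each.
If it is behind either of doors 4 and 7 (prior 1/7 each): that door was opened and seen not to hold the prize — ruled out; weight (1/7)·0 = 0 each.
The weights sum to 1/21.
So P(the car behind door 5 | the host opened door 4 and door 7) = (1/105) / (1/21) = 1/5.

1/5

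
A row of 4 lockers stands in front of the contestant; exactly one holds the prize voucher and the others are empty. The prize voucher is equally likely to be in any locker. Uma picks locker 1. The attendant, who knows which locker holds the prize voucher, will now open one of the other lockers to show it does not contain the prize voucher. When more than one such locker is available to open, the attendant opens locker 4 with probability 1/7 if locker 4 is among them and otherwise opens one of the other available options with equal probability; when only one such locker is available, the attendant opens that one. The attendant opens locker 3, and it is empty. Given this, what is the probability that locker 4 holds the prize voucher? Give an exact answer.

7/25

Condition on the true location of the prize voucher.
If it is in locker 1 (prior 1/4): locker 4 is available but not opened; locker 3 gets probability (1 − 1/7)/2 = 3/7; weight (1/4)·(3/7) = 3/28.
If it is in locker 2 (prior 1/4): locker 4 is available but not opened, probability 6/7; weight (1/4)·(6/7) = 3/14.
If it is in locker 3 (prior 1/4): the attendant opened locker 3, so this case is ruled out; weight (1/4)·0 = 0.
If it is in locker 4 (prior 1/4): locker 4 holds the prize so is unavailable; the attendant chooses uniformly among the 2 others, probability 1/2; weight (1/4)·(1/2) = 1/8.
The weights sum to 25/56.
So P(the prize voucher in locker 4 | the attendant opened locker 3) = (1/8) / (25/56) = 7/25.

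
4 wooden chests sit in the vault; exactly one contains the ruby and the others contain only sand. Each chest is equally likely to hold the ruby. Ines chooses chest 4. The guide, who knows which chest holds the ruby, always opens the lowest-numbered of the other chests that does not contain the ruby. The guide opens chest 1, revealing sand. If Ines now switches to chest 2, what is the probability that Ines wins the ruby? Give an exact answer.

Consider each possible location of the ruby in turn.
If it is in chest 1 (prior 1/4): the guide opened chest 1, so this case is ruled out; weight (1/4)·0 = 0.
If it is in any of chests 2, 3, and 4 (prior 1/4 each): chest 1 is the lowest-numbered option available, probability 1; weight (1/4)·1 = 1/4 each.
The weights sum to 3/4.
So P(the ruby in chest 2 | the guide opened chest 1) = (1/4) / (3/4) = 1/3.

1/3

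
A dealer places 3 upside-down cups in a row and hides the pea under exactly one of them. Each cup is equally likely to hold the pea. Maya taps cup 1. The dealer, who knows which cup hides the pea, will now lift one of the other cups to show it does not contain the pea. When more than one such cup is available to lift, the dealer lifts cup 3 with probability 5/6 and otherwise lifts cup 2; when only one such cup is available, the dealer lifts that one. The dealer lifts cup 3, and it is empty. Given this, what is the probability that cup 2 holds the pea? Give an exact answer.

Consider each possible location of the pea in turn.
If it is under cup 1 (prior 1/3): cup 3 is available, opened with probability 5/6; weight (1/3)·(5/6) = 5/18.
If it is under cup 2 (prior 1/3): only cup 3 is available, probability 1; weight (1/3)·1 = 1/3.
If it is under cup 3 (prior 1/3): the dealer opened cup 3, so this case is ruled out; weight (1/3)·0 = 0.
The weights sum to 11/18.
So P(the pea under cup 2 | the dealer opened cup 3) = (1/3) / (11/18) = 6/11.

6/11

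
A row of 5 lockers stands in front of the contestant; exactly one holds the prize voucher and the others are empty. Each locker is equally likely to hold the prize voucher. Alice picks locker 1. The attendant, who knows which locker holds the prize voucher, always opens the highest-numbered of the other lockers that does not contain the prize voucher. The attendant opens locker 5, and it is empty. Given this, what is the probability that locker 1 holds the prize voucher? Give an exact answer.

Apply Bayes' rule, conditioning on where the prize voucher actually is.
If it is in any of lockers 1, 2, 3, and 4 (prior 1/5 each): locker 5 is the highest-numbered option available, probability 1; weight (1/5)·1 = 1/5 each.
If it is in locker 5 (prior 1/5): the attendant opened locker 5, so this case is ruled out; weight (1/5)·0 = 0.
The weights sum to 4/5.
So P(the prize voucher in locker 1 | the attendant opened locker 5) = (1/5) / (4/5) = 1/4.

1/4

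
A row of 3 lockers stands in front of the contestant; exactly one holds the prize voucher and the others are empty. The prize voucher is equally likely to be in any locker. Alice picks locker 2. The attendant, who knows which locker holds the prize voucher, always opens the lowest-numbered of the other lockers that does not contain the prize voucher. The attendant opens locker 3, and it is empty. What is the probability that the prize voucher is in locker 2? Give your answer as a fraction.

Consider each possible location of the prize voucher in turn.
If it is in locker 1 (prior 1/3): locker 3 is the lowest-numbered option available, probability 1; weight (1/3)·1 = 1/3.
If it is in locker 2 (prior 1/3): the attendant would have opened locker 1 instead, probability 0; weight (1/3)·0 = 0.
If it is in locker 3 (prior 1/3): the attendant opened locker 3, so this case is ruled out; weight (1/3)·0 = 0.
The weights sum to 1/3.
So P(the prize voucher in locker 2 | the attendant opened locker 3) = 0 / (1/3) = 0.

0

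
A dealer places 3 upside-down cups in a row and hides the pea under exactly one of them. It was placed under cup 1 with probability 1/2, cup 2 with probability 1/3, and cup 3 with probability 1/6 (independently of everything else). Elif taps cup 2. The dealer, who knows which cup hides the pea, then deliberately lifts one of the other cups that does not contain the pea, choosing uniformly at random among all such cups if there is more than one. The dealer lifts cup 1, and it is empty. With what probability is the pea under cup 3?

1/2

Apply Bayes' rule, conditioning on where the pea actually is.
If it is under cup 1 (prior 1/2): the dealer opened cup 1, so this case is ruled out; weight (1/2)·0 = 0.
If it is under cup 2 (prior 1/3): the dealer has 2 equally likely choices, so probability 1/2; weight (1/3)·(1/2) = 1/6.
If it is under cup 3 (prior 1/6): the dealer has no choice, probability 1; weight (1/6)·1 = 1/6.
The weights sum to 1/3.
So P(the pea under cup 3 | the dealer opened cup 1) = (1/6) / (1/3) = 1/2.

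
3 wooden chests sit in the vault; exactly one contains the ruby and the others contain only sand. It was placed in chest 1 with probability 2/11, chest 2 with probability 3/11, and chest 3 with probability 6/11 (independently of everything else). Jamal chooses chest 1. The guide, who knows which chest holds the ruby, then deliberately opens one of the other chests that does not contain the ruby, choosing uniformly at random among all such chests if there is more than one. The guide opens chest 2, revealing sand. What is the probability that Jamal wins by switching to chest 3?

Consider each possible location of the ruby in turn.
If it is in chest 1 (prior 2/11): the guide has 2 equally likely choices, so probability 1/2; weight (2/11)·(1/2) = 1/11.
If it is in chest 2 (prior 3/11): the guide opened chest 2, so this case is ruled out; weight (3/11)·0 = 0.
If it is in chest 3 (prior 6/11): the guide has no choice, probability 1; weight (6/11)·1 = 6/11.
The weights sum to 7/11.
So P(the ruby in chest 3 | the guide opened chest 2) = (6/11) / (7/11) = 6/7.

6/7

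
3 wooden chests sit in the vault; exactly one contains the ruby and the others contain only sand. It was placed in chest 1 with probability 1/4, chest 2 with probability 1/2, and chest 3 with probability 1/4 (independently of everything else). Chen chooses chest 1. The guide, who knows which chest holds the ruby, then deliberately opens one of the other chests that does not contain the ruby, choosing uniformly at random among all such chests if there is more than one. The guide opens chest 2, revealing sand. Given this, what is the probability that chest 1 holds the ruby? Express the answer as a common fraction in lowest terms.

1/3

Condition on the true location of the ruby.
If it is in chest 1 (prior 1/4): the guide has 2 equally likely choices, so probability 1/2; weight (1/4)·(1/2) = 1/8.
If it is in chest 2 (prior 1/2): the guide opened chest 2, so this case is ruled out; weight (1/2)·0 = 0.
If it is in chest 3 (prior 1/4): the guide has no choice, probability 1; weight (1/4)·1 = 1/4.
The weights sum to 3/8.
So P(the ruby in chest 1 | the guide opened chest 2) = (1/8) / (3/8) = 1/3.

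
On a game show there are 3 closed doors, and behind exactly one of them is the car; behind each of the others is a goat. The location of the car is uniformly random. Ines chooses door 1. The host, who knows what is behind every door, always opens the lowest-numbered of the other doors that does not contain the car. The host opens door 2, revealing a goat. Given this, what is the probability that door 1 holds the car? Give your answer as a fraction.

1/2

Consider each possible location of the car in turn.
If it is behind either of doors 1 and 3 (prior 1/3 each): door 2 is the lowest-numbered option available, probability 1; weight (1/3)·1 = 1/3 each.
If it is behind door 2 (prior 1/3): the host opened door 2, so this case is ruled out; weight (1/3)·0 = 0.
The weights sum to 2/3.
So P(the car behind door 1 | the host opened door 2) = (1/3) / (2/3) = 1/2.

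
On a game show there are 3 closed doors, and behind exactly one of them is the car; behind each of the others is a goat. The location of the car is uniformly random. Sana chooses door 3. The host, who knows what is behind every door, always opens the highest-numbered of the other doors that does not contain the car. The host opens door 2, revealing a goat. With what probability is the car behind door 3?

1/2

Apply Bayes' rule, conditioning on where the car actually is.
If it is behind either of doors 1 and 3 (prior 1/3 each): door 2 is the highest-numbered option available, probability 1; weight (1/3)·1 = 1/3 each.
If it is behind door 2 (prior 1/3): the host opened door 2, so this case is ruled out; weight (1/3)·0 = 0.
The weights sum to 2/3.
So P(the car behind door 3 | the host opened door 2) = (1/3) / (2/3) = 1/2.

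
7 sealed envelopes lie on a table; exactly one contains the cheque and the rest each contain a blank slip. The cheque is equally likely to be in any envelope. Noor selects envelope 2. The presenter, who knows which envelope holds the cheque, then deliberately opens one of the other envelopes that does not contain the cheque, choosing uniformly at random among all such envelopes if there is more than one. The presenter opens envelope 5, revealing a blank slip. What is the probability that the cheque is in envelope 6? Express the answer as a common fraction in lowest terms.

Apply Bayes' rule, conditioning on where the cheque actually is.
If it is in any of envelopes 1, 3, 4, 6, and 7 (prior 1/7 each): the presenter has 5 equally likely choices, so probability 1/5; weight (1/7)·(1/5) = 1/35 each.
If it is in envelope 2 (prior 1/7): the presenter has 6 equally likely choices, so probability 1/6; weight (1/7)·(1/6) = 1/42.
If it is in envelope 5 (prior 1/7): the presenter opened envelope 5, so this case is ruled out; weight (1/7)·0 = 0.
The weights sum to 1/6.
So P(the cheque in envelope 6 | the presenter opened envelope 5) = (1/35) / (1/6) = 6/35.

6/35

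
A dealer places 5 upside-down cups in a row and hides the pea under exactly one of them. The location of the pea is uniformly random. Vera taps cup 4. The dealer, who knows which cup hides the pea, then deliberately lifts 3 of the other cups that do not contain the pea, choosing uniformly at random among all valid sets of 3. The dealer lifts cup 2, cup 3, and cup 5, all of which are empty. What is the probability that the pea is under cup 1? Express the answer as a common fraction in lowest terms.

4/5

Consider each possible location of the pea in turn.
If it is under cup 1 (prior 1/5): the dealer has no choice, probability 1; weight (1/5)·1 = 1/5.
If it is under any of cups 2, 3, and 5 (prior 1/5 each): that cup was opened and seen not to hold the prize — ruled out; weight (1/5)·0 = 0 each.
If it is under cup 4 (prior 1/5): the dealer has 4 equally likely choices, so probability 1/4; weight (1/5)·(1/4) = 1/20.
The weights sum to 1/4.
So P(the pea under cup 1 | the dealer opened cup 2, cup 3, and cup 5) = (1/5) / (1/4) = 4/5.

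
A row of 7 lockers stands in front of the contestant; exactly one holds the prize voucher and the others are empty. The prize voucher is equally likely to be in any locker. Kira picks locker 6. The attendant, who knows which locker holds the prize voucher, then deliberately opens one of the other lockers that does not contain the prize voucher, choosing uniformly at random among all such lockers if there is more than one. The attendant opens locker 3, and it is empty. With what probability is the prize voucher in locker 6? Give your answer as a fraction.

1/7

Apply Bayes' rule, conditioning on where the prize voucher actually is.
If it is in any of lockers 1, 2, 4, 5, and 7 (prior 1/7 each): the attendant has 5 equally likely choices, so probability 1/5; weight (1/7)·(1/5) = 1/35 each.
If it is in locker 3 (prior 1/7): the attendant opened locker 3, so this case is ruled out; weight (1/7)·0 = 0.
If it is in locker 6 (prior 1/7): the attendant has 6 equally likely choices, so probability 1/6; weight (1/7)·(1/6) = 1/42.
The weights sum to 1/6.
So P(the prize voucher in locker 6 | the attendant opened locker 3) = (1/42) / (1/6) = 1/7.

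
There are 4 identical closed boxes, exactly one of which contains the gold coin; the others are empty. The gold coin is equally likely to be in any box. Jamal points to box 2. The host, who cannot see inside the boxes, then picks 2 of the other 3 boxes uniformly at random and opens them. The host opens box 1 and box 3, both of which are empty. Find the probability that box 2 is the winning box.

Because the host chose which boxes to open without knowing where the gold coin is, the choice is independent of the prize location. Learning that none of the 2 opened boxes holds the gold coin simply rules out those 2 locations and leaves the remaining 2 boxes still equally likely by symmetry.
So P(the gold coin in box 2) = 1/2.

1/2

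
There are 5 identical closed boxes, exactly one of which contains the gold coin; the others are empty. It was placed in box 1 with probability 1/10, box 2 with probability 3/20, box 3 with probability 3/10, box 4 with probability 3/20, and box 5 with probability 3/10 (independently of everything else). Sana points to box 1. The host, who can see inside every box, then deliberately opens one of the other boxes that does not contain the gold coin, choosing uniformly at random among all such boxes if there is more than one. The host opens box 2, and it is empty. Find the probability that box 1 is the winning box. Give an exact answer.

Condition on the true location of the gold coin.
If it is in box 1 (prior 1/10): the host has 4 equally likely choices, so probability 1/4; weight (1/10)·(1/4) = 1/40.
If it is in box 2 (prior 3/20): the host opened box 2, so this case is ruled out; weight (3/20)·0 = 0.
If it is in either of boxes 3 and 5 (prior 3/10 each): the host has 3 equally likely choices, so probability 1/3; weight (3/10)·(1/3) = 1/10 each.
If it is in box 4 (prior 3/20): the host has 3 equally likely choices, so probability 1/3; weight (3/20)·(1/3) = 1/20.
The weights sum to 11/40.
So P(the gold coin in box 1 | the host opened box 2) = (1/40) / (11/40) = 1/11.

1/11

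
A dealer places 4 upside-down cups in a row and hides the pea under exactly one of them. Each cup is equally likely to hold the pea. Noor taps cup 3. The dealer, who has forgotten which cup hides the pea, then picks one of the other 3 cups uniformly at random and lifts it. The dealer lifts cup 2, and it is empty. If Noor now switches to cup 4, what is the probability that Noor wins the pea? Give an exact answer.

1/3

Condition on the true location of the pea.
If it is under any of cups 1, 3, and 4 (prior 1/4 each): the dealer picks cup 2 with probability 1/3 regardless, and it is not the prize; weight (1/4)·(1/3) = 1/12 each.
If it is under cup 2 (prior 1/4): the dealer opened cup 2, so this case is ruled out; weight (1/4)·0 = 0.
The weights sum to 1/4.
So P(the pea under cup 4 | the dealer opened cup 2) = (1/12) / (1/4) = 1/3.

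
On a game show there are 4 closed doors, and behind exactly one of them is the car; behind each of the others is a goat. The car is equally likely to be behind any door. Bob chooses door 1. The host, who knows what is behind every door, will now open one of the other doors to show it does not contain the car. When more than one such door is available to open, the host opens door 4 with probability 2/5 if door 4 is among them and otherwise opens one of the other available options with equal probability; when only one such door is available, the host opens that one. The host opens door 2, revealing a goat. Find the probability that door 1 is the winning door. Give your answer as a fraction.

Consider each possible location of the car in turn.
If it is behind door 1 (prior 1/4): door 4 is available but not opened; door 2 gets probability (1 − 2/5)/2 = 3/10; weight (1/4)·(3/10) = 3/40.
If it is behind door 2 (prior 1/4): the host opened door 2, so this case is ruled out; weight (1/4)·0 = 0.
If it is behind door 3 (prior 1/4): door 4 is available but not opened, probability 3/5; weight (1/4)·(3/5) = 3/20.
If it is behind door 4 (prior 1/4): door 4 holds the prize so is unavailable; the host chooses uniformly among the 2 others, probability 1/2; weight (1/4)·(1/2) = 1/8.
The weights sum to 7/20.
So P(the car behind door 1 | the host opened door 2) = (3/40) / (7/20) = 3/14.

3/14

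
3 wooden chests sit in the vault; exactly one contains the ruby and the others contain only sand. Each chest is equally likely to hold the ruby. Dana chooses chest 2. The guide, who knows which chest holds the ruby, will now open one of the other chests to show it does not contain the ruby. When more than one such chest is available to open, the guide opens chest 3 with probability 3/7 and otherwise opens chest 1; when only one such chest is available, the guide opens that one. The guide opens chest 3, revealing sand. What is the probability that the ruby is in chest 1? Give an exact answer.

7/10

Condition on the true location of the ruby.
If it is in chest 1 (prior 1/3): only chest 3 is available, probability 1; weight (1/3)·1 = 1/3.
If it is in chest 2 (prior 1/3): chest 3 is available, opened with probability 3/7; weight (1/3)·(3/7) = 1/7.
If it is in chest 3 (prior 1/3): the guide opened chest 3, so this case is ruled out; weight (1/3)·0 = 0.
The weights sum to 10/21.
So P(the ruby in chest 1 | the guide opened chest 3) = (1/3) / (10/21) = 7/10.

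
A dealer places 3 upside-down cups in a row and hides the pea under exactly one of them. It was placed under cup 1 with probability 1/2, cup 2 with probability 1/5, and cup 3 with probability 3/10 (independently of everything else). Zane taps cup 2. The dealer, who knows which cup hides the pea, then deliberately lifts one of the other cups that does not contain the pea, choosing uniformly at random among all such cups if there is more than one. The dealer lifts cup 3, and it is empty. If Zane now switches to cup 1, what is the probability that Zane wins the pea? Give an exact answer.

Apply Bayes' rule, conditioning on where the pea actually is.
If it is under cup 1 (prior 1/2): the dealer has no choice, probability 1; weight (1/2)·1 = 1/2.
If it is under cup 2 (prior 1/5): the dealer has 2 equally likely choices, so probability 1/2; weight (1/5)·(1/2) = 1/10.
If it is under cup 3 (prior 3/10): the dealer opened cup 3, so this case is ruled out; weight (3/10)·0 = 0.
The weights sum to 3/5.
So P(the pea under cup 1 | the dealer opened cup 3) = (1/2) / (3/5) = 5/6.

5/6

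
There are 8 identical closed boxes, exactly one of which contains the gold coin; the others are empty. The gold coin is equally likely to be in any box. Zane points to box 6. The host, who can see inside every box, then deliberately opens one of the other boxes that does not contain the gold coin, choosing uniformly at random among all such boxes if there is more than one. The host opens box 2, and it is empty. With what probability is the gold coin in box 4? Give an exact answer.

Apply Bayes' rule, conditioning on where the gold coin actually is.
If it is in any of boxes 1, 3, 4, 5, 7, and 8 (prior 1/8 each): the host has 6 equally likely choices, so probability 1/6; weight (1/8)·(1/6) = 1/48 each.
If it is in box 2 (prior 1/8): the host opened box 2, so this case is ruled out; weight (1/8)·0 = 0.
If it is in box 6 (prior 1/8): the host has 7 equally likely choices, so probability 1/7; weight (1/8)·(1/7) = 1/56.
The weights sum to 1/7.
So P(the gold coin in box 4 | the host opened box 2) = (1/48) / (1/7) = 7/48.

7/48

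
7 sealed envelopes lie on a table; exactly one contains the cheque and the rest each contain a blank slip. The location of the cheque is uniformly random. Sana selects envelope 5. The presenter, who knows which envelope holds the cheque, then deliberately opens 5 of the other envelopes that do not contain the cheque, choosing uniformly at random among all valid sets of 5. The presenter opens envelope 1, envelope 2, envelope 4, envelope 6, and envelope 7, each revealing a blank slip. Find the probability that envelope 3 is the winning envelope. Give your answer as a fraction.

6/7

Condition on the true location of the cheque.
If it is in any of envelopes 1, 2, 4, 6, and 7 (prior 1/7 each): that envelope was opened and seen not to hold the prize — ruled out; weight (1/7)·0 = 0 each.
If it is in envelope 3 (prior 1/7): the presenter has no choice, probability 1; weight (1/7)·1 = 1/7.
If it is in envelope 5 (prior 1/7): the presenter has 6 equally likely choices, so probability 1/6; weight (1/7)·(1/6) = 1/42.
The weights sum to 1/6.
So P(the cheque in envelope 3 | the presenter opened envelope 1, envelope 2, envelope 4, envelope 6, and envelope 7) = (1/7) / (1/6) = 6/7.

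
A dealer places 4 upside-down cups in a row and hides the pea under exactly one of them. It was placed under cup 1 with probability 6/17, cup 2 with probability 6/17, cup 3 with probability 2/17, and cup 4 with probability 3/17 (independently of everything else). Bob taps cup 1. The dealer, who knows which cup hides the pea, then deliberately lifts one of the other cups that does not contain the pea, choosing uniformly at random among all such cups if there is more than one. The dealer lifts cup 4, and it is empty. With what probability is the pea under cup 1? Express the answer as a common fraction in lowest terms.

1/3

Apply Bayes' rule, conditioning on where the pea actually is.
If it is under cup 1 (prior 6/17): the dealer has 3 equally likely choices, so probability 1/3; weight (6/17)·(1/3) = 2/17.
If it is under cup 2 (prior 6/17): the dealer has 2 equally likely choices, so probability 1/2; weight (6/17)·(1/2) = 3/17.
If it is under cup 3 (prior 2/17): the dealer has 2 equally likely choices, so probability 1/2; weight (2/17)·(1/2) = 1/17.
If it is under cup 4 (prior 3/17): the dealer opened cup 4, so this case is ruled out; weight (3/17)·0 = 0.
The weights sum to 6/17.
So P(the pea under cup 1 | the dealer opened cup 4) = (2/17) / (6/17) = 1/3.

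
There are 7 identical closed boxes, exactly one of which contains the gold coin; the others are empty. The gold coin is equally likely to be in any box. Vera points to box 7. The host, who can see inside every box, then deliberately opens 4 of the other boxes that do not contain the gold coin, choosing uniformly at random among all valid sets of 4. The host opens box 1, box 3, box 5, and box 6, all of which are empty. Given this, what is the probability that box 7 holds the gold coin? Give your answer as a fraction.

Consider each possible location of the gold coin in turn.
If it is in any of boxes 1, 3, 5, and 6 (prior 1/7 each): that box was opened and seen not to hold the prize — ruled out; weight (1/7)·0 = 0 each.
If it is in either of boxes 2 and 4 (prior 1/7 each): the host has 5 equally likely choices, so probability 1/5; weight (1/7)·(1/5) = 1/35 each.
If it is in box 7 (prior 1/7): the host has 15 equally likely choices, so probability 1/15; weight (1/7)·(1/15) = 1/105.
The weights sum to 1/15.
So P(the gold coin in box 7 | the host opened box 1, box 3, box 5, and box 6) = (1/105) / (1/15) = 1/7.

1/7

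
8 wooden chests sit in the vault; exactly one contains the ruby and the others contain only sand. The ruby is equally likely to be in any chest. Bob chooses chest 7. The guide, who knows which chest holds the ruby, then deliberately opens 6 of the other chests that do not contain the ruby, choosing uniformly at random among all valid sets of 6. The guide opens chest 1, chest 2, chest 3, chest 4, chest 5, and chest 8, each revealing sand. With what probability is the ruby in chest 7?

Condition on the true location of the ruby.
If it is in any of chests 1, 2, 3, 4, 5, and 8 (prior 1/8 each): that chest was opened and seen not to hold the prize — ruled out; weight (1/8)·0 = 0 each.
If it is in chest 6 (prior 1/8): the guide has no choice, probability 1; weight (1/8)·1 = 1/8.
If it is in chest 7 (prior 1/8): the guide has 7 equally likely choices, so probability 1/7; weight (1/8)·(1/7) = 1/56.
The weights sum to 1/7.
So P(the ruby in chest 7 | the guide opened chest 1, chest 2, chest 3, chest 4, chest 5, and chest 8) = (1/56) / (1/7) = 1/8.

1/8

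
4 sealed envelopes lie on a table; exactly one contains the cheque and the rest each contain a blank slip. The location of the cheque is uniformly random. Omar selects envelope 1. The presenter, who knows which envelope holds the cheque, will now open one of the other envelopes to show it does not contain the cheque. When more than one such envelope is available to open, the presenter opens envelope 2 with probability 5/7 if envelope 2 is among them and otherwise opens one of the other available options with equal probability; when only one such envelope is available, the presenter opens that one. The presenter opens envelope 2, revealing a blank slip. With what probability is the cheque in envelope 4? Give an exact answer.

Condition on the true location of the cheque.
If it is in any of envelopes 1, 3, and 4 (prior 1/4 each): envelope 2 is available, opened with probability 5/7; weight (1/4)·(5/7) = 5/28 each.
If it is in envelope 2 (prior 1/4): the presenter opened envelope 2, so this case is ruled out; weight (1/4)·0 = 0.
The weights sum to 15/28.
So P(the cheque in envelope 4 | the presenter opened envelope 2) = (5/28) / (15/28) = 1/3.

1/3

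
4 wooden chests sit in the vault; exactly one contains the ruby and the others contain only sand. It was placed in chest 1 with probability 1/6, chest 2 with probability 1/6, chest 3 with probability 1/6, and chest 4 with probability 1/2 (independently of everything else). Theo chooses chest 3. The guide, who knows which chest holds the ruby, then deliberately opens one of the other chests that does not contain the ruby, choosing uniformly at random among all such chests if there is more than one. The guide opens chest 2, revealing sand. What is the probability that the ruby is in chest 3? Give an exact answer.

Apply Bayes' rule, conditioning on where the ruby actually is.
If it is in chest 1 (prior 1/6): the guide has 2 equally likely choices, so probability 1/2; weight (1/6)·(1/2) = 1/12.
If it is in chest 2 (prior 1/6): the guide opened chest 2, so this case is ruled out; weight (1/6)·0 = 0.
If it is in chest 3 (prior 1/6): the guide has 3 equally likely choices, so probability 1/3; weight (1/6)·(1/3) = 1/18.
If it is in chest 4 (prior 1/2): the guide has 2 equally likely choices, so probability 1/2; weight (1/2)·(1/2) = 1/4.
The weights sum to 7/18.
So P(the ruby in chest 3 | the guide opened chest 2) = (1/18) / (7/18) = 1/7.

1/7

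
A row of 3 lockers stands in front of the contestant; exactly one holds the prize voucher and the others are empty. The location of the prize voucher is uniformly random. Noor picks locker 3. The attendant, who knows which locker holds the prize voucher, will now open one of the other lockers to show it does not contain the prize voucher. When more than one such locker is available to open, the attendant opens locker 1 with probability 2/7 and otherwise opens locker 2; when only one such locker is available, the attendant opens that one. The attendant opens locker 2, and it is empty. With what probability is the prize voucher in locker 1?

7/12

Apply Bayes' rule, conditioning on where the prize voucher actually is.
If it is in locker 1 (prior 1/3): only locker 2 is available, probability 1; weight (1/3)·1 = 1/3.
If it is in locker 2 (prior 1/3): the attendant opened locker 2, so this case is ruled out; weight (1/3)·0 = 0.
If it is in locker 3 (prior 1/3): locker 1 is available but not opened, probability 5/7; weight (1/3)·(5/7) = 5/21.
The weights sum to 4/7.
So P(the prize voucher in locker 1 | the attendant opened locker 2) = (1/3) / (4/7) = 7/12.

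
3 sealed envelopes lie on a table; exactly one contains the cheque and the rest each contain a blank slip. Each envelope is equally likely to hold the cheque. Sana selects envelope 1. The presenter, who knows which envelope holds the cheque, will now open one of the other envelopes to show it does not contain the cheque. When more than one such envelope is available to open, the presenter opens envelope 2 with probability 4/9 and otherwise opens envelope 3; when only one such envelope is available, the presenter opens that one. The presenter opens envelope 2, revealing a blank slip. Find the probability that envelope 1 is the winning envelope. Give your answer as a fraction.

4/13

Condition on the true location of the cheque.
If it is in envelope 1 (prior 1/3): envelope 2 is available, opened with probability 4/9; weight (1/3)·(4/9) = 4/27.
If it is in envelope 2 (prior 1/3): the presenter opened envelope 2, so this case is ruled out; weight (1/3)·0 = 0.
If it is in envelope 3 (prior 1/3): only envelope 2 is available, probability 1; weight (1/3)·1 = 1/3.
The weights sum to 13/27.
So P(the cheque in envelope 1 | the presenter opened envelope 2) = (4/27) / (13/27) = 4/13.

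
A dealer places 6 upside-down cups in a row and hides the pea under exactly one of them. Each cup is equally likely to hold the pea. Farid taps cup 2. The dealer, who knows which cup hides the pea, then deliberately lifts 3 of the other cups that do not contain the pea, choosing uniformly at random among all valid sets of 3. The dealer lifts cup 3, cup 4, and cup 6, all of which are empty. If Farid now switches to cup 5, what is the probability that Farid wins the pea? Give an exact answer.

5/12

Consider each possible location of the pea in turn.
If it is under either of cups 1 and 5 (prior 1/6 each): the dealer has 4 equally likely choices, so probability 1/4; weight (1/6)·(1/4) = 1/24 each.
If it is under cup 2 (prior 1/6): the dealer has 10 equally likely choices, so probability 1/10; weight (1/6)·(1/10) = 1/60.
If it is under any of cups 3, 4, and 6 (prior 1/6 each): that cup was opened and seen not to hold the prize — ruled out; weight (1/6)·0 = 0 each.
The weights sum to 1/10.
So P(the pea under cup 5 | the dealer opened cup 3, cup 4, and cup 6) = (1/24) / (1/10) = 5/12.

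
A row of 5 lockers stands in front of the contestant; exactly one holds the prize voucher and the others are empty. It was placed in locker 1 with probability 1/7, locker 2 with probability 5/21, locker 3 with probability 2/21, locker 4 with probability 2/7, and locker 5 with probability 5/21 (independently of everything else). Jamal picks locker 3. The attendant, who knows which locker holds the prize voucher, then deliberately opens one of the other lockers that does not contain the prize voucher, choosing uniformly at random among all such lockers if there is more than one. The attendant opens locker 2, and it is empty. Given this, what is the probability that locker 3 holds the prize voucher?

Apply Bayes' rule, conditioning on where the prize voucher actually is.
If it is in locker 1 (prior 1/7): the attendant has 3 equally likely choices, so probability 1/3; weight (1/7)·(1/3) = 1/21.
If it is in locker 2 (prior 5/21): the attendant opened locker 2, so this case is ruled out; weight (5/21)·0 = 0.
If it is in locker 3 (prior 2/21): the attendant has 4 equally likely choices, so probability 1/4; weight (2/21)·(1/4) = 1/42.
If it is in locker 4 (prior 2/7): the attendant has 3 equally likely choices, so probability 1/3; weight (2/7)·(1/3) = 2/21.
If it is in locker 5 (prior 5/21): the attendant has 3 equally likely choices, so probability 1/3; weight (5/21)·(1/3) = 5/63.
The weights sum to 31/126.
So P(the prize voucher in locker 3 | the attendant opened locker 2) = (1/42) / (31/126) = 3/31.

3/31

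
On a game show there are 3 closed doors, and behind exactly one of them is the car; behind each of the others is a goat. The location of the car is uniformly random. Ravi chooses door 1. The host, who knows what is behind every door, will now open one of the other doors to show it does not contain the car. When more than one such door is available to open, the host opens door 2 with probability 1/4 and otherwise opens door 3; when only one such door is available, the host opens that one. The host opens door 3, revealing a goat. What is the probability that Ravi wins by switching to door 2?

Condition on the true location of the car.
If it is behind door 1 (prior 1/3): door 2 is available but not opened, probability 3/4; weight (1/3)·(3/4) = 1/4.
If it is behind door 2 (prior 1/3): only door 3 is available, probability 1; weight (1/3)·1 = 1/3.
If it is behind door 3 (prior 1/3): the host opened door 3, so this case is ruled out; weight (1/3)·0 = 0.
The weights sum to 7/12.
So P(the car behind door 2 | the host opened door 3) = (1/3) / (7/12) = 4/7.

4/7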